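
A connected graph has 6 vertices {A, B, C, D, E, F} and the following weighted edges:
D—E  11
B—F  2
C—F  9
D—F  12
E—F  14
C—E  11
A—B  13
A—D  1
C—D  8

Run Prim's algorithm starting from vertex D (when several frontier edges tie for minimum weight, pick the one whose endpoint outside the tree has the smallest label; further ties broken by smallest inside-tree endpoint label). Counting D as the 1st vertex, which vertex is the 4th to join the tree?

F

Grow the tree from D using Prim:
Step 1: cheapest edge leaving the tree is A—D (1); add A.
Step 2: cheapest edge leaving the tree is C—D (8); add C.
Step 3: cheapest edge leaving the tree is C—F (9); add F.
Step 4: cheapest edge leaving the tree is B—F (2); add B.
Step 5: cheapest edge leaving the tree is C—E (11); add E.
Vertex order: D, A, C, F, B, E. The 4th vertex is F.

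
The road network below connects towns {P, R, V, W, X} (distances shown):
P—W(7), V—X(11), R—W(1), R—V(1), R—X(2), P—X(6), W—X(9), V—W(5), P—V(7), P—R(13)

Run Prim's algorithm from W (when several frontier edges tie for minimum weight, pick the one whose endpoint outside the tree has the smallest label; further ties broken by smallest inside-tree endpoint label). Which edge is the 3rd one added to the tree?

Prim, starting at W.
Step 1: cheapest edge leaving the tree is R—W (1); add R.
Step 2: cheapest edge leaving the tree is R—V (1); add V.
Step 3: cheapest edge leaving the tree is R—X (2); add X.
Step 4: cheapest edge leaving the tree is P—X (6); add P.
The 3rd edge added is R—X.

R-X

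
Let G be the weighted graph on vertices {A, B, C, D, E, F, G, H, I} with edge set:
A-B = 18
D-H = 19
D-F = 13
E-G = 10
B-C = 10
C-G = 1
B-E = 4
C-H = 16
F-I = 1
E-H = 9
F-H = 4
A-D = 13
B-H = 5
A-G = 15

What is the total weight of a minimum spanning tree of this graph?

51

Sort edges by weight, then run Kruskal:
C-G (1): add — endpoints in different components.
F-I (1): add — endpoints in different components.
B-E (4): add — endpoints in different components.
F-H (4): add — endpoints in different components.
B-H (5): add — endpoints in different components.
E-H (9): skip — E and H already connected.
B-C (10): add — endpoints in different components.
E-G (10): skip — E and G already connected.
A-D (13): add — endpoints in different components.
D-F (13): add — endpoints in different components.
MST edges: C-G, F-I, B-E, F-H, B-H, B-C, A-D, D-F; total weight 1+1+4+4+5+10+13+13 = 51.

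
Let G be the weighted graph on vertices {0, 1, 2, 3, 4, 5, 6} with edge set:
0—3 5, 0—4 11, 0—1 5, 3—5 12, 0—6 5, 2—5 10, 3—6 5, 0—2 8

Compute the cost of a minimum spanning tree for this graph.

44

Prim's algorithm from 0:
Step 1: frontier [0—1 5, 0—3 5, 0—6 5, 0—2 8, 0—4 11] → take 0—1 (5); add 1.
Step 2: frontier [0—3 5, 0—6 5, 0—2 8, 0—4 11] → take 0—3 (5); add 3.
Step 3: frontier [0—6 5, 0—2 8, 0—4 11, 3—6 5, 3—5 12] → take 0—6 (5); add 6.
Step 4: frontier [0—2 8, 0—4 11, 3—5 12] → take 0—2 (8); add 2.
Step 5: frontier [0—4 11, 2—5 10, 3—5 12] → take 2—5 (10); add 5.
Step 6: frontier [0—4 11] → take 0—4 (11); add 4.
MST edges: 0—1, 0—3, 0—6, 0—2, 2—5, 0—4; total weight 5+5+5+8+10+11 = 44.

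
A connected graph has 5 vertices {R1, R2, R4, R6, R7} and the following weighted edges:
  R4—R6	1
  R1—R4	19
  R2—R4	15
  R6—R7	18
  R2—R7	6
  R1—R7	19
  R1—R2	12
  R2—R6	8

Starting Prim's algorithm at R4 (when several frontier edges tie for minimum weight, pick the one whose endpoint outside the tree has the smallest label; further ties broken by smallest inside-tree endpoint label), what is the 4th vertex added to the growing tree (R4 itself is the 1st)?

R7

Prim, starting at R4.
Step 1: cheapest edge leaving the tree is R4—R6 (1); add R6.
Step 2: cheapest edge leaving the tree is R2—R6 (8); add R2.
Step 3: cheapest edge leaving the tree is R2—R7 (6); add R7.
Step 4: cheapest edge leaving the tree is R1—R2 (12); add R1.
Vertex order: R4, R6, R2, R7, R1. The 4th vertex is R7.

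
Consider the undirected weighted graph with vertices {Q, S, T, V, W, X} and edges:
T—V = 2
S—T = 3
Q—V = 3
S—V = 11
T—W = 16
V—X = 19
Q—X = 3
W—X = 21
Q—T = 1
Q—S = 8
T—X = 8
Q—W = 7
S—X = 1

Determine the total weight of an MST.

14

Kruskal's algorithm — process edges by increasing weight (ties by edge label):
Q—T (1): add. Components now {X} {Q,T} {W} {V} {S}
S—X (1): add. Components now {S,X} {Q,T} {W} {V}
T—V (2): add. Components now {S,X} {Q,T,V} {W}
Q—V (3): skip — Q and V already connected.
Q—X (3): add. Components now {Q,S,T,V,X} {W}
S—T (3): skip — T and S already connected.
Q—W (7): add. Components now {Q,S,T,V,W,X}
MST edges: Q—T, S—X, T—V, Q—X, Q—W; total weight 1+1+2+3+7 = 14.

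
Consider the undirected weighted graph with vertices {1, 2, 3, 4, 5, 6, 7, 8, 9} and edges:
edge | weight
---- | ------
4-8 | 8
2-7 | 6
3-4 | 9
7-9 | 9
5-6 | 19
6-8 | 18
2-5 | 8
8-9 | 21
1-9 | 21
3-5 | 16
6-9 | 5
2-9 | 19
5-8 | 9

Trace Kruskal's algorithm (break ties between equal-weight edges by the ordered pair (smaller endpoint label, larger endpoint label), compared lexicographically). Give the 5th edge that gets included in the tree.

Sort edges by weight, then run Kruskal:
6-9 (5): add — endpoints in different components.
2-7 (6): add — endpoints in different components.
2-5 (8): add — endpoints in different components.
4-8 (8): add — endpoints in different components.
3-4 (9): add — endpoints in different components.
5-8 (9): add — endpoints in different components.
7-9 (9): add — endpoints in different components.
3-5 (16): skip — 3 and 5 already connected.
6-8 (18): skip — 6 and 8 already connected.
2-9 (19): skip — 2 and 9 already connected.
5-6 (19): skip — 5 and 6 already connected.
1-9 (21): add — endpoints in different components.
The 5th edge added is 3-4.

3-4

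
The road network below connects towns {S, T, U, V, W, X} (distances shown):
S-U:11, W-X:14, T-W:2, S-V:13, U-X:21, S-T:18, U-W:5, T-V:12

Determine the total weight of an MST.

Sort edges by weight, then run Kruskal:
T-W (2): add. Components now {X} {V} {T,W} {U} {S}
U-W (5): add. Components now {X} {V} {T,U,W} {S}
S-U (11): add. Components now {X} {V} {S,T,U,W}
T-V (12): add. Components now {X} {S,T,U,V,W}
S-V (13): skip — V and S already connected.
W-X (14): add. Components now {S,T,U,V,W,X}
MST edges: T-W, U-W, S-U, T-V, W-X; total weight 2+5+11+12+14 = 44.

44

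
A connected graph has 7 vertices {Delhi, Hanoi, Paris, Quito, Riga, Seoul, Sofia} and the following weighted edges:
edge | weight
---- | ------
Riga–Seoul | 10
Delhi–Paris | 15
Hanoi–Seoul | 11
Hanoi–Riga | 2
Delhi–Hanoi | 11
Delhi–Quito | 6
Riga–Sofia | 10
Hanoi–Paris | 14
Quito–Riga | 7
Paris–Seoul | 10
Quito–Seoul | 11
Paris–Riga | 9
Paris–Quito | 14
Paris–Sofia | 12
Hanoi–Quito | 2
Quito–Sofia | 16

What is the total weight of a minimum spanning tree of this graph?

Grow the tree from Paris using Prim:
Step 1: cheapest edge leaving the tree is Paris–Riga (9); add Riga.
Step 2: cheapest edge leaving the tree is Hanoi–Riga (2); add Hanoi.
Step 3: cheapest edge leaving the tree is Hanoi–Quito (2); add Quito.
Step 4: cheapest edge leaving the tree is Delhi–Quito (6); add Delhi.
Step 5: cheapest edge leaving the tree is Paris–Seoul (10); add Seoul.
Step 6: cheapest edge leaving the tree is Riga–Sofia (10); add Sofia.
MST edges: Paris–Riga, Hanoi–Riga, Hanoi–Quito, Delhi–Quito, Paris–Seoul, Riga–Sofia; total weight 9+2+2+6+10+10 = 39.

39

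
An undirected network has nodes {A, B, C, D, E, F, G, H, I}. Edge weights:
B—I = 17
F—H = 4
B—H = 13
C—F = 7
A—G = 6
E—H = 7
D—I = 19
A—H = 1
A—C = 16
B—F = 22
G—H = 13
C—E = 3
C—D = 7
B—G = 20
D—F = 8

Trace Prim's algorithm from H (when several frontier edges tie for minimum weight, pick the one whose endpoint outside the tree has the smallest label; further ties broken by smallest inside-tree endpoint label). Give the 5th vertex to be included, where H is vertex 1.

Prim's algorithm from H:
Step 1: cheapest edge leaving the tree is A—H (1); add A.
Step 2: cheapest edge leaving the tree is F—H (4); add F.
Step 3: cheapest edge leaving the tree is A—G (6); add G.
Step 4: cheapest edge leaving the tree is C—F (7); add C.
Step 5: cheapest edge leaving the tree is C—E (3); add E.
Step 6: cheapest edge leaving the tree is C—D (7); add D.
Step 7: cheapest edge leaving the tree is B—H (13); add B.
Step 8: cheapest edge leaving the tree is B—I (17); add I.
Vertex order: H, A, F, G, C, E, D, B, I. The 5th vertex is C.

C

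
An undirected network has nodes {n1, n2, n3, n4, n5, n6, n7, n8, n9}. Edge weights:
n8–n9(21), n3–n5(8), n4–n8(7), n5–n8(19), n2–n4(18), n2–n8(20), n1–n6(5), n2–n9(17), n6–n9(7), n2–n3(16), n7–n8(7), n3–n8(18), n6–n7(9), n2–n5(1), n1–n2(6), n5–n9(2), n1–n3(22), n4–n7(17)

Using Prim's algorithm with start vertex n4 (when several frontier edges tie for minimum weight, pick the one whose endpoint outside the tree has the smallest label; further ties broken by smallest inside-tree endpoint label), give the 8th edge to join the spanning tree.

n3-n5

Prim, starting at n4.
Step 1: cheapest edge leaving the tree is n4–n8 (7); add n8.
Step 2: cheapest edge leaving the tree is n7–n8 (7); add n7.
Step 3: cheapest edge leaving the tree is n6–n7 (9); add n6.
Step 4: cheapest edge leaving the tree is n1–n6 (5); add n1.
Step 5: cheapest edge leaving the tree is n1–n2 (6); add n2.
Step 6: cheapest edge leaving the tree is n2–n5 (1); add n5.
Step 7: cheapest edge leaving the tree is n5–n9 (2); add n9.
Step 8: cheapest edge leaving the tree is n3–n5 (8); add n3.
The 8th edge added is n3–n5.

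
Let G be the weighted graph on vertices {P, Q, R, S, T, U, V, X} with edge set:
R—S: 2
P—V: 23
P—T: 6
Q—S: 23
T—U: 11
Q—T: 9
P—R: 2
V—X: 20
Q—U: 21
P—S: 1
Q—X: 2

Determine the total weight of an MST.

Prim's algorithm from Q:
Step 1: cheapest edge leaving the tree is Q—X (2); add X.
Step 2: cheapest edge leaving the tree is Q—T (9); add T.
Step 3: cheapest edge leaving the tree is P—T (6); add P.
Step 4: cheapest edge leaving the tree is P—S (1); add S.
Step 5: cheapest edge leaving the tree is P—R (2); add R.
Step 6: cheapest edge leaving the tree is T—U (11); add U.
Step 7: cheapest edge leaving the tree is V—X (20); add V.
MST edges: Q—X, Q—T, P—T, P—S, P—R, T—U, V—X; total weight 2+9+6+1+2+11+20 = 51.

51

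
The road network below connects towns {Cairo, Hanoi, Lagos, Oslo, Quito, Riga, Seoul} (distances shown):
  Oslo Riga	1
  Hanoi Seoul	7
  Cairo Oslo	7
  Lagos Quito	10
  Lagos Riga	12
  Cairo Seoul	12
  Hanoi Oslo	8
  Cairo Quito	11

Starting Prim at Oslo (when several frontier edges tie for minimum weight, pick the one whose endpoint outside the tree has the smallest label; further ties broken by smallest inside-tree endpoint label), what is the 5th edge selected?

Cairo-Quito

Prim, starting at Oslo.
Step 1: cheapest edge leaving the tree is Oslo Riga (1); add Riga.
Step 2: cheapest edge leaving the tree is Cairo Oslo (7); add Cairo.
Step 3: cheapest edge leaving the tree is Hanoi Oslo (8); add Hanoi.
Step 4: cheapest edge leaving the tree is Hanoi Seoul (7); add Seoul.
Step 5: cheapest edge leaving the tree is Cairo Quito (11); add Quito.
Step 6: cheapest edge leaving the tree is Lagos Quito (10); add Lagos.
The 5th edge added is Cairo Quito.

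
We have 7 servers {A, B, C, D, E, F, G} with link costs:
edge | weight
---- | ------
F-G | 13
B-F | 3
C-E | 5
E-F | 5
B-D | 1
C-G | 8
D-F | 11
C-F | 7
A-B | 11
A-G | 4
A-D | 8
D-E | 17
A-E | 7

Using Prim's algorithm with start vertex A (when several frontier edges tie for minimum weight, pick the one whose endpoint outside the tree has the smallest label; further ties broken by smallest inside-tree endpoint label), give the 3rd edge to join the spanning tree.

C-E

Prim, starting at A.
Step 1: frontier [A-G 4, A-E 7, A-D 8, A-B 11] → take A-G (4); add G.
Step 2: frontier [A-E 7, A-D 8, A-B 11, C-G 8, F-G 13] → take A-E (7); add E.
Step 3: frontier [A-D 8, A-B 11, C-E 5, E-F 5, D-E 17, C-G 8, F-G 13] → take C-E (5); add C.
Step 4: frontier [A-D 8, A-B 11, C-F 7, E-F 5, D-E 17, F-G 13] → take E-F (5); add F.
Step 5: frontier [A-D 8, A-B 11, D-E 17, B-F 3, D-F 11] → take B-F (3); add B.
Step 6: frontier [A-D 8, B-D 1, D-E 17, D-F 11] → take B-D (1); add D.
The 3rd edge added is C-E.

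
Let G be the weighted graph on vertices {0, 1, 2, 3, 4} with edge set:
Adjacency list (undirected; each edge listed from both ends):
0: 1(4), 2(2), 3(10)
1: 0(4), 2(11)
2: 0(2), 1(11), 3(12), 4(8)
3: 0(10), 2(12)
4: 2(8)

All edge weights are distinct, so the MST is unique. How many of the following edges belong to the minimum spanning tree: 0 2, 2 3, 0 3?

Kruskal: consider edges lightest-first.
0 2 (2): add — endpoints in different components.
0 1 (4): add — endpoints in different components.
2 4 (8): add — endpoints in different components.
0 3 (10): add — endpoints in different components.
MST edge set: {0 2, 0 1, 2 4, 0 3}.
Of the listed edges, {0 2, 0 3} are in the MST → 2.

2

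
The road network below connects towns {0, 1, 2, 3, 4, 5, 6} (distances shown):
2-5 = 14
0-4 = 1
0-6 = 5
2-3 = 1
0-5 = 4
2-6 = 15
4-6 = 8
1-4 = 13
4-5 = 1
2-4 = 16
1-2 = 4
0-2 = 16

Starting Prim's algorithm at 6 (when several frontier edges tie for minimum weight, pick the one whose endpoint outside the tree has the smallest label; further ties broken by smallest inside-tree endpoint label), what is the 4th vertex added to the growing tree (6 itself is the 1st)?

Prim, starting at 6.
Step 1: cheapest edge leaving the tree is 0-6 (5); add 0.
Step 2: cheapest edge leaving the tree is 0-4 (1); add 4.
Step 3: cheapest edge leaving the tree is 4-5 (1); add 5.
Step 4: cheapest edge leaving the tree is 1-4 (13); add 1.
Step 5: cheapest edge leaving the tree is 1-2 (4); add 2.
Step 6: cheapest edge leaving the tree is 2-3 (1); add 3.
Vertex order: 6, 0, 4, 5, 1, 2, 3. The 4th vertex is 5.

5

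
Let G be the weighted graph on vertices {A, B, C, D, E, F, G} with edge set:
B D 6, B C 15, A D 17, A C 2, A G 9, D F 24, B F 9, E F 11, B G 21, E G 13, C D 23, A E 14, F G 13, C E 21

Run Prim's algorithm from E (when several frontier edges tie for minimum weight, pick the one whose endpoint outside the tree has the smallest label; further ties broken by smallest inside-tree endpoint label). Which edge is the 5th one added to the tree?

Prim's algorithm from E:
Step 1: cheapest edge leaving the tree is E F (11); add F.
Step 2: cheapest edge leaving the tree is B F (9); add B.
Step 3: cheapest edge leaving the tree is B D (6); add D.
Step 4: cheapest edge leaving the tree is E G (13); add G.
Step 5: cheapest edge leaving the tree is A G (9); add A.
Step 6: cheapest edge leaving the tree is A C (2); add C.
The 5th edge added is A G.

A-G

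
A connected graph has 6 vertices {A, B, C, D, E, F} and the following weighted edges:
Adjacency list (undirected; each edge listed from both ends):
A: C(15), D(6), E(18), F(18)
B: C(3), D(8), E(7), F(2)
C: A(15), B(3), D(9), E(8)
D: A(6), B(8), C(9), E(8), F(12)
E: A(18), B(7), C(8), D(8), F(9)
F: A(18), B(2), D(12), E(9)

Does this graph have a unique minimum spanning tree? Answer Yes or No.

No

Sort edges by weight, then run Kruskal:
B F (2): add. Components now {A} {B,F} {C} {D} {E}
B C (3): add. Components now {A} {B,C,F} {D} {E}
A D (6): add. Components now {A,D} {B,C,F} {E}
B E (7): add. Components now {A,D} {B,C,E,F}
B D (8): add. Components now {A,B,C,D,E,F}
Non-tree edge D E has weight 8, equal to the heaviest edge on its tree cycle — swapping gives another MST of the same weight. Not unique.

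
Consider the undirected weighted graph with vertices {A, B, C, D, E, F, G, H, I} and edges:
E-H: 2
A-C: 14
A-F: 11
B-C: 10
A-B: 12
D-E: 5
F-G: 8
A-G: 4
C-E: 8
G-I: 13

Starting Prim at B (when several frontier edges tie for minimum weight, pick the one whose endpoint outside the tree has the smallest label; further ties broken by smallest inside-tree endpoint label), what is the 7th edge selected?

F-G

Prim's algorithm from B:
Step 1: frontier [B-C 10, A-B 12] → take B-C (10); add C.
Step 2: frontier [A-B 12, C-E 8, A-C 14] → take C-E (8); add E.
Step 3: frontier [A-B 12, A-C 14, E-H 2, D-E 5] → take E-H (2); add H.
Step 4: frontier [A-B 12, A-C 14, D-E 5] → take D-E (5); add D.
Step 5: frontier [A-B 12, A-C 14] → take A-B (12); add A.
Step 6: frontier [A-G 4, A-F 11] → take A-G (4); add G.
Step 7: frontier [A-F 11, F-G 8, G-I 13] → take F-G (8); add F.
Step 8: frontier [G-I 13] → take G-I (13); add I.
The 7th edge added is F-G.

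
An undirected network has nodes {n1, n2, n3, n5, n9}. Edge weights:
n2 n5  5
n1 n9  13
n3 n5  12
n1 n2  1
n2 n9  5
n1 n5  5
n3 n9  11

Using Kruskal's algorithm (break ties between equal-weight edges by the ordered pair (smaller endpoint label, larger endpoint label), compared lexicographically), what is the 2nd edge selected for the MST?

n1-n5

Kruskal's algorithm — process edges by increasing weight (ties by edge label):
n1 n2 (1): add — endpoints in different components.
n1 n5 (5): add — endpoints in different components.
n2 n5 (5): skip — n5 and n2 already connected.
n2 n9 (5): add — endpoints in different components.
n3 n9 (11): add — endpoints in different components.
The 2nd edge added is n1 n5.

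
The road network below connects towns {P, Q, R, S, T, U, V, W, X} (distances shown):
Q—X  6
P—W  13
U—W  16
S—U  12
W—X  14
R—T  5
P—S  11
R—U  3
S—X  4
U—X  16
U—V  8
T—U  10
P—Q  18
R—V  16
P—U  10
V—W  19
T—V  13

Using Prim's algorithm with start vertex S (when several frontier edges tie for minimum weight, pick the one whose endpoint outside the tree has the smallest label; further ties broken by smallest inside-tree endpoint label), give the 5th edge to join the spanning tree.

R-U

Prim, starting at S.
Step 1: cheapest edge leaving the tree is S—X (4); add X.
Step 2: cheapest edge leaving the tree is Q—X (6); add Q.
Step 3: cheapest edge leaving the tree is P—S (11); add P.
Step 4: cheapest edge leaving the tree is P—U (10); add U.
Step 5: cheapest edge leaving the tree is R—U (3); add R.
Step 6: cheapest edge leaving the tree is R—T (5); add T.
Step 7: cheapest edge leaving the tree is U—V (8); add V.
Step 8: cheapest edge leaving the tree is P—W (13); add W.
The 5th edge added is R—U.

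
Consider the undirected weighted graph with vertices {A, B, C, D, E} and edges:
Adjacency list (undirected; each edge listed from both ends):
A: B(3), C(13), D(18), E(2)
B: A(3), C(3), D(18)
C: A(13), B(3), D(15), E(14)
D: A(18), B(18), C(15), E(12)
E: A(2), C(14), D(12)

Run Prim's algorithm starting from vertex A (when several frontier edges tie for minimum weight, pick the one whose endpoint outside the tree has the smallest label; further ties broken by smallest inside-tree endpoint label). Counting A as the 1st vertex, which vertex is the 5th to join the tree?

D

Grow the tree from A using Prim:
Step 1: cheapest edge leaving the tree is A—E (2); add E.
Step 2: cheapest edge leaving the tree is A—B (3); add B.
Step 3: cheapest edge leaving the tree is B—C (3); add C.
Step 4: cheapest edge leaving the tree is D—E (12); add D.
Vertex order: A, E, B, C, D. The 5th vertex is D.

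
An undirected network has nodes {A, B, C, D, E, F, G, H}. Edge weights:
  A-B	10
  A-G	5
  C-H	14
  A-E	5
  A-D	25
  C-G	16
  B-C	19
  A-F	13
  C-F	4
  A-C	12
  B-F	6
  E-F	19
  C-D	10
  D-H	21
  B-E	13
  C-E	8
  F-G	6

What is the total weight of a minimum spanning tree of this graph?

Prim's algorithm from H:
Step 1: cheapest edge leaving the tree is C-H (14); add C.
Step 2: cheapest edge leaving the tree is C-F (4); add F.
Step 3: cheapest edge leaving the tree is B-F (6); add B.
Step 4: cheapest edge leaving the tree is F-G (6); add G.
Step 5: cheapest edge leaving the tree is A-G (5); add A.
Step 6: cheapest edge leaving the tree is A-E (5); add E.
Step 7: cheapest edge leaving the tree is C-D (10); add D.
MST edges: C-H, C-F, B-F, F-G, A-G, A-E, C-D; total weight 14+4+6+6+5+5+10 = 50.

50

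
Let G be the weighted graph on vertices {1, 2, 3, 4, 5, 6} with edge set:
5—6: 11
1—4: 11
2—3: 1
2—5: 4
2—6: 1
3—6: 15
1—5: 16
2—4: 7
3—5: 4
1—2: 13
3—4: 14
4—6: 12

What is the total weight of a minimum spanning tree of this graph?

Kruskal: consider edges lightest-first.
2—3 (1): add. Components now {1} {2,3} {4} {5} {6}
2—6 (1): add. Components now {1} {2,3,6} {4} {5}
2—5 (4): add. Components now {1} {2,3,5,6} {4}
3—5 (4): skip — 3 and 5 already connected.
2—4 (7): add. Components now {1} {2,3,4,5,6}
1—4 (11): add. Components now {1,2,3,4,5,6}
MST edges: 2—3, 2—6, 2—5, 2—4, 1—4; total weight 1+1+4+7+11 = 24.

24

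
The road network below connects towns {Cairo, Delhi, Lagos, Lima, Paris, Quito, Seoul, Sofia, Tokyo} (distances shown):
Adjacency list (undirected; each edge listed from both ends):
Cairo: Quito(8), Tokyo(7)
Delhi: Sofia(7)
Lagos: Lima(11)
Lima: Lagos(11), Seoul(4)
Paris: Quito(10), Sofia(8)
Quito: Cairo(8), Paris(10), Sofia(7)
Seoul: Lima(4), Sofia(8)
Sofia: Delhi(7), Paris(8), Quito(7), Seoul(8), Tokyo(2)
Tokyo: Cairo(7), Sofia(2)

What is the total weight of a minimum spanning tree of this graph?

54

Sort edges by weight, then run Kruskal:
Sofia–Tokyo (2): add — endpoints in different components.
Lima–Seoul (4): add — endpoints in different components.
Cairo–Tokyo (7): add — endpoints in different components.
Delhi–Sofia (7): add — endpoints in different components.
Quito–Sofia (7): add — endpoints in different components.
Cairo–Quito (8): skip — Cairo and Quito already connected.
Paris–Sofia (8): add — endpoints in different components.
Seoul–Sofia (8): add — endpoints in different components.
Paris–Quito (10): skip — Paris and Quito already connected.
Lagos–Lima (11): add — endpoints in different components.
MST edges: Sofia–Tokyo, Lima–Seoul, Cairo–Tokyo, Delhi–Sofia, Quito–Sofia, Paris–Sofia, Seoul–Sofia, Lagos–Lima; total weight 2+4+7+7+7+8+8+11 = 54.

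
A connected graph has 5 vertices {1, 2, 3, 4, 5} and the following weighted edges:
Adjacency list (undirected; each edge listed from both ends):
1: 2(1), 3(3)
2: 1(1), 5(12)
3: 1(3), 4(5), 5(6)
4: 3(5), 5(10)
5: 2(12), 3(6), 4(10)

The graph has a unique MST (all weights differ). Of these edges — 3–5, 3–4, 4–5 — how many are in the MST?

2

Kruskal's algorithm — process edges by increasing weight (ties by edge label):
1–2 (1): add. Components now {1,2} {3} {4} {5}
1–3 (3): add. Components now {1,2,3} {4} {5}
3–4 (5): add. Components now {1,2,3,4} {5}
3–5 (6): add. Components now {1,2,3,4,5}
MST edge set: {1–2, 1–3, 3–4, 3–5}.
Of the listed edges, {3–5, 3–4} are in the MST → 2.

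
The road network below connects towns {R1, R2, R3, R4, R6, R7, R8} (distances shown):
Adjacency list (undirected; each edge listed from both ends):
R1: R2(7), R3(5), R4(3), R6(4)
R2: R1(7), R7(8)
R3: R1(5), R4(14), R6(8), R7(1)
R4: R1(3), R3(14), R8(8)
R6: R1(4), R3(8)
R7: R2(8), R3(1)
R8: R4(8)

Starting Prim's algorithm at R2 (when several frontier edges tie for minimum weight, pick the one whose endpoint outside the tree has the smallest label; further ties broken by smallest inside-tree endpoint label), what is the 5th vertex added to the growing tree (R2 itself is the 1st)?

Grow the tree from R2 using Prim:
Step 1: cheapest edge leaving the tree is R1-R2 (7); add R1.
Step 2: cheapest edge leaving the tree is R1-R4 (3); add R4.
Step 3: cheapest edge leaving the tree is R1-R6 (4); add R6.
Step 4: cheapest edge leaving the tree is R1-R3 (5); add R3.
Step 5: cheapest edge leaving the tree is R3-R7 (1); add R7.
Step 6: cheapest edge leaving the tree is R4-R8 (8); add R8.
Vertex order: R2, R1, R4, R6, R3, R7, R8. The 5th vertex is R3.

R3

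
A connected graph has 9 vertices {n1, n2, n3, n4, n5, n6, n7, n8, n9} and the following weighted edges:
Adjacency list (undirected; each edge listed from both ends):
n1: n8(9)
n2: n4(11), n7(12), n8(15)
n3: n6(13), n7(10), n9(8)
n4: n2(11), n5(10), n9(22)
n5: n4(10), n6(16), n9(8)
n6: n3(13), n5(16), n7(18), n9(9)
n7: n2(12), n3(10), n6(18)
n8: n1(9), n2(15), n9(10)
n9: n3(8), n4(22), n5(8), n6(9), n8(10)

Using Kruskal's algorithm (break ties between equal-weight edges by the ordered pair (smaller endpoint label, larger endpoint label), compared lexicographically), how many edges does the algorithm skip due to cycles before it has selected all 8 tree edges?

Kruskal's algorithm — process edges by increasing weight (ties by edge label):
n3–n9 (8): add — endpoints in different components.
n5–n9 (8): add — endpoints in different components.
n1–n8 (9): add — endpoints in different components.
n6–n9 (9): add — endpoints in different components.
n3–n7 (10): add — endpoints in different components.
n4–n5 (10): add — endpoints in different components.
n8–n9 (10): add — endpoints in different components.
n2–n4 (11): add — endpoints in different components.
Edges rejected before the tree was complete: 0.

0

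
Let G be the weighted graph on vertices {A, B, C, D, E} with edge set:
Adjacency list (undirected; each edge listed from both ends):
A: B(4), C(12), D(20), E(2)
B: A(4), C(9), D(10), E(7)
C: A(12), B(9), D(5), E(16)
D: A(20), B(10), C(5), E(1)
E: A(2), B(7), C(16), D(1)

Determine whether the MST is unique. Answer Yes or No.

Sort edges by weight, then run Kruskal:
D E (1): add — endpoints in different components.
A E (2): add — endpoints in different components.
A B (4): add — endpoints in different components.
C D (5): add — endpoints in different components.
Every non-tree edge has weight strictly greater than the heaviest edge on the tree path between its endpoints, so the MST is unique.

Yes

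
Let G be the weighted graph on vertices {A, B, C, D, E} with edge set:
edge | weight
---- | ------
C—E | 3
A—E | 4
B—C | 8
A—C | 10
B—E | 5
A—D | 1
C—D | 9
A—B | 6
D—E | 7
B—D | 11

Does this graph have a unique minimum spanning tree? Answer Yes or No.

Sort edges by weight, then run Kruskal:
A—D (1): add. Components now {A,D} {B} {C} {E}
C—E (3): add. Components now {A,D} {B} {C,E}
A—E (4): add. Components now {A,C,D,E} {B}
B—E (5): add. Components now {A,B,C,D,E}
Every non-tree edge has weight strictly greater than the heaviest edge on the tree path between its endpoints, so the MST is unique.

Yes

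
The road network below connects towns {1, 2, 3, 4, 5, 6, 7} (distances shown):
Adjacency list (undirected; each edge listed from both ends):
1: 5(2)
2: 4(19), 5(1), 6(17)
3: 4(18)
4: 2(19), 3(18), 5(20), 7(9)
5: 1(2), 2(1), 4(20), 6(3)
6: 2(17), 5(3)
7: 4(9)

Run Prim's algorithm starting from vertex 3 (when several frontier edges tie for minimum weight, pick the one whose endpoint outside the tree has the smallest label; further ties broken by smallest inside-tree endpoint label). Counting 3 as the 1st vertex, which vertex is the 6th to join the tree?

1

Grow the tree from 3 using Prim:
Step 1: cheapest edge leaving the tree is 3 4 (18); add 4.
Step 2: cheapest edge leaving the tree is 4 7 (9); add 7.
Step 3: cheapest edge leaving the tree is 2 4 (19); add 2.
Step 4: cheapest edge leaving the tree is 2 5 (1); add 5.
Step 5: cheapest edge leaving the tree is 1 5 (2); add 1.
Step 6: cheapest edge leaving the tree is 5 6 (3); add 6.
Vertex order: 3, 4, 7, 2, 5, 1, 6. The 6th vertex is 1.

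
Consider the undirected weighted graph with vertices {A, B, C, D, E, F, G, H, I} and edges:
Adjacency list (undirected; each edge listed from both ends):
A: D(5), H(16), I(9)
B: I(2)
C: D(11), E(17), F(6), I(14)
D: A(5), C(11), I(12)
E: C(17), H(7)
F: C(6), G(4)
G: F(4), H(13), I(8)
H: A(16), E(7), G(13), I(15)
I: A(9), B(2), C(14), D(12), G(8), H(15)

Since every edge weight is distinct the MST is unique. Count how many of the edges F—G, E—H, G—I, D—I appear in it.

3

Sort edges by weight, then run Kruskal:
B—I (2): add — endpoints in different components.
F—G (4): add — endpoints in different components.
A—D (5): add — endpoints in different components.
C—F (6): add — endpoints in different components.
E—H (7): add — endpoints in different components.
G—I (8): add — endpoints in different components.
A—I (9): add — endpoints in different components.
C—D (11): skip — C and D already connected.
D—I (12): skip — D and I already connected.
G—H (13): add — endpoints in different components.
MST edge set: {B—I, F—G, A—D, C—F, E—H, G—I, A—I, G—H}.
Of the listed edges, {F—G, E—H, G—I} are in the MST → 3.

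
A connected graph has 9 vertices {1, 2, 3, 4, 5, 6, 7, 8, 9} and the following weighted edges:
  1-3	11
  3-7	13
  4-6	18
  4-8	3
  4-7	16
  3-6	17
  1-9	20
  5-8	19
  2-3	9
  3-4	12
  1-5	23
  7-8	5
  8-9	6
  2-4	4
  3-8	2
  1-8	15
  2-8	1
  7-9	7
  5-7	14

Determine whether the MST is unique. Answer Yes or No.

Kruskal: consider edges lightest-first.
2-8 (1): add — endpoints in different components.
3-8 (2): add — endpoints in different components.
4-8 (3): add — endpoints in different components.
2-4 (4): skip — 2 and 4 already connected.
7-8 (5): add — endpoints in different components.
8-9 (6): add — endpoints in different components.
7-9 (7): skip — 7 and 9 already connected.
2-3 (9): skip — 2 and 3 already connected.
1-3 (11): add — endpoints in different components.
3-4 (12): skip — 3 and 4 already connected.
3-7 (13): skip — 3 and 7 already connected.
5-7 (14): add — endpoints in different components.
1-8 (15): skip — 1 and 8 already connected.
4-7 (16): skip — 4 and 7 already connected.
3-6 (17): add — endpoints in different components.
Every non-tree edge has weight strictly greater than the heaviest edge on the tree path between its endpoints, so the MST is unique.

Yes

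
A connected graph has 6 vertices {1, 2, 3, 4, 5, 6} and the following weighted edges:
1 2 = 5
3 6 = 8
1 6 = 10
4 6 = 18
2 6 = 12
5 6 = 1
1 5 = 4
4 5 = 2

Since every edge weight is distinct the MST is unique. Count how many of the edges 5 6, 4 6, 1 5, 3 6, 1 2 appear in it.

4

Kruskal's algorithm — process edges by increasing weight (ties by edge label):
5 6 (1): add — endpoints in different components.
4 5 (2): add — endpoints in different components.
1 5 (4): add — endpoints in different components.
1 2 (5): add — endpoints in different components.
3 6 (8): add — endpoints in different components.
MST edge set: {5 6, 4 5, 1 5, 1 2, 3 6}.
Of the listed edges, {5 6, 1 5, 3 6, 1 2} are in the MST → 4.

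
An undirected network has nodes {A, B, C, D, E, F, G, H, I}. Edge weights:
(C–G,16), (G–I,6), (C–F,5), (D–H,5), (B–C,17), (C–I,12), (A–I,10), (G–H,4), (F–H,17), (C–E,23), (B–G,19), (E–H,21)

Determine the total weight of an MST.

Kruskal's algorithm — process edges by increasing weight (ties by edge label):
G–H (4): add — endpoints in different components.
C–F (5): add — endpoints in different components.
D–H (5): add — endpoints in different components.
G–I (6): add — endpoints in different components.
A–I (10): add — endpoints in different components.
C–I (12): add — endpoints in different components.
C–G (16): skip — C and G already connected.
B–C (17): add — endpoints in different components.
F–H (17): skip — F and H already connected.
B–G (19): skip — B and G already connected.
E–H (21): add — endpoints in different components.
MST edges: G–H, C–F, D–H, G–I, A–I, C–I, B–C, E–H; total weight 4+5+5+6+10+12+17+21 = 80.

80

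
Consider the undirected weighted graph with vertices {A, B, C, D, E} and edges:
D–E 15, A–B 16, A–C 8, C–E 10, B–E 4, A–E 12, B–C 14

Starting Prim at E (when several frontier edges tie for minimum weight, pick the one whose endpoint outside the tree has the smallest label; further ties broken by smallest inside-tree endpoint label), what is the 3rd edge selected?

A-C

Prim, starting at E.
Step 1: cheapest edge leaving the tree is B–E (4); add B.
Step 2: cheapest edge leaving the tree is C–E (10); add C.
Step 3: cheapest edge leaving the tree is A–C (8); add A.
Step 4: cheapest edge leaving the tree is D–E (15); add D.
The 3rd edge added is A–C.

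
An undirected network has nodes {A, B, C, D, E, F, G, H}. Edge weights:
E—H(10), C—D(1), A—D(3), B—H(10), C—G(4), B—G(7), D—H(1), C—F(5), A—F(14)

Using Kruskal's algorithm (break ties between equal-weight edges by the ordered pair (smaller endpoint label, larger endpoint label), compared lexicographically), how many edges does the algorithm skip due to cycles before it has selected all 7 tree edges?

Kruskal's algorithm — process edges by increasing weight (ties by edge label):
C—D (1): add — endpoints in different components.
D—H (1): add — endpoints in different components.
A—D (3): add — endpoints in different components.
C—G (4): add — endpoints in different components.
C—F (5): add — endpoints in different components.
B—G (7): add — endpoints in different components.
B—H (10): skip — B and H already connected.
E—H (10): add — endpoints in different components.
Edges rejected before the tree was complete: 1.

1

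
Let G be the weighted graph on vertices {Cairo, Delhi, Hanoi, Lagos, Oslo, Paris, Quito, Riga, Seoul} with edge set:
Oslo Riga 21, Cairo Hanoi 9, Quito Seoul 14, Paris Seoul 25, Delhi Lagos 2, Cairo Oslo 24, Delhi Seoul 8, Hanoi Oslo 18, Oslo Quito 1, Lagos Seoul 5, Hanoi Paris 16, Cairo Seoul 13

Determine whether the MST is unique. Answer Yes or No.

Sort edges by weight, then run Kruskal:
Oslo Quito (1): add — endpoints in different components.
Delhi Lagos (2): add — endpoints in different components.
Lagos Seoul (5): add — endpoints in different components.
Delhi Seoul (8): skip — Delhi and Seoul already connected.
Cairo Hanoi (9): add — endpoints in different components.
Cairo Seoul (13): add — endpoints in different components.
Quito Seoul (14): add — endpoints in different components.
Hanoi Paris (16): add — endpoints in different components.
Hanoi Oslo (18): skip — Hanoi and Oslo already connected.
Oslo Riga (21): add — endpoints in different components.
Every non-tree edge has weight strictly greater than the heaviest edge on the tree path between its endpoints, so the MST is unique.

Yes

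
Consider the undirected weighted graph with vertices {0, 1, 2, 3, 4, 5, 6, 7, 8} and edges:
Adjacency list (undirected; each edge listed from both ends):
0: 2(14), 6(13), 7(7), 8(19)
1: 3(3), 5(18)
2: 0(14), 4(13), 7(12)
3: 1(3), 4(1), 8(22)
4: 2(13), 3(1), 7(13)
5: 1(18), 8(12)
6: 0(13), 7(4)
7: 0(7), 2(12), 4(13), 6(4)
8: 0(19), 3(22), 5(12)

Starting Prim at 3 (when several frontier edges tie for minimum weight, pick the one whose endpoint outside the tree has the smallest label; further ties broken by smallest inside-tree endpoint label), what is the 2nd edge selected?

Prim's algorithm from 3:
Step 1: frontier [3–4 1, 1–3 3, 3–8 22] → take 3–4 (1); add 4.
Step 2: frontier [1–3 3, 3–8 22, 2–4 13, 4–7 13] → take 1–3 (3); add 1.
Step 3: frontier [1–5 18, 3–8 22, 2–4 13, 4–7 13] → take 2–4 (13); add 2.
Step 4: frontier [1–5 18, 2–7 12, 0–2 14, 3–8 22, 4–7 13] → take 2–7 (12); add 7.
Step 5: frontier [1–5 18, 0–2 14, 3–8 22, 6–7 4, 0–7 7] → take 6–7 (4); add 6.
Step 6: frontier [1–5 18, 0–2 14, 3–8 22, 0–6 13, 0–7 7] → take 0–7 (7); add 0.
Step 7: frontier [0–8 19, 1–5 18, 3–8 22] → take 1–5 (18); add 5.
Step 8: frontier [0–8 19, 3–8 22, 5–8 12] → take 5–8 (12); add 8.
The 2nd edge added is 1–3.

1-3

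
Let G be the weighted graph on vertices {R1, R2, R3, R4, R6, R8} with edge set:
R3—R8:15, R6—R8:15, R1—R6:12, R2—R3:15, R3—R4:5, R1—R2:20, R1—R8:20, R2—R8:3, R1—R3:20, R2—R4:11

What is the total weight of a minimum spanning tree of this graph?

Prim's algorithm from R1:
Step 1: frontier [R1—R6 12, R1—R2 20, R1—R3 20, R1—R8 20] → take R1—R6 (12); add R6.
Step 2: frontier [R1—R2 20, R1—R3 20, R1—R8 20, R6—R8 15] → take R6—R8 (15); add R8.
Step 3: frontier [R1—R2 20, R1—R3 20, R2—R8 3, R3—R8 15] → take R2—R8 (3); add R2.
Step 4: frontier [R1—R3 20, R2—R4 11, R2—R3 15, R3—R8 15] → take R2—R4 (11); add R4.
Step 5: frontier [R1—R3 20, R2—R3 15, R3—R4 5, R3—R8 15] → take R3—R4 (5); add R3.
MST edges: R1—R6, R6—R8, R2—R8, R2—R4, R3—R4; total weight 12+15+3+11+5 = 46.

46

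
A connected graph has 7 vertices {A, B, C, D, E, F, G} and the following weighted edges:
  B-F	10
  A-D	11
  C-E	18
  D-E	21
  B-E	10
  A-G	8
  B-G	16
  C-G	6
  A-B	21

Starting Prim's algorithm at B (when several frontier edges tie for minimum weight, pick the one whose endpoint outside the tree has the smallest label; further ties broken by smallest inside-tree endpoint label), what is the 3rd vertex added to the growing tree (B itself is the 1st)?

F

Prim's algorithm from B:
Step 1: frontier [B-E 10, B-F 10, B-G 16, A-B 21] → take B-E (10); add E.
Step 2: frontier [B-F 10, B-G 16, A-B 21, C-E 18, D-E 21] → take B-F (10); add F.
Step 3: frontier [B-G 16, A-B 21, C-E 18, D-E 21] → take B-G (16); add G.
Step 4: frontier [A-B 21, C-E 18, D-E 21, C-G 6, A-G 8] → take C-G (6); add C.
Step 5: frontier [A-B 21, D-E 21, A-G 8] → take A-G (8); add A.
Step 6: frontier [A-D 11, D-E 21] → take A-D (11); add D.
Vertex order: B, E, F, G, C, A, D. The 3rd vertex is F.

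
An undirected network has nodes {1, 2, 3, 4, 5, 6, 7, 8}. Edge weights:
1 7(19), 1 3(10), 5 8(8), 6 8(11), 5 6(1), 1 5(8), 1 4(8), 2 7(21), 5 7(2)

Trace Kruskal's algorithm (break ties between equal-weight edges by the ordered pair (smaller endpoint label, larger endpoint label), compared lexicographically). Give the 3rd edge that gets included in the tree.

Sort edges by weight, then run Kruskal:
5 6 (1): add — endpoints in different components.
5 7 (2): add — endpoints in different components.
1 4 (8): add — endpoints in different components.
1 5 (8): add — endpoints in different components.
5 8 (8): add — endpoints in different components.
1 3 (10): add — endpoints in different components.
6 8 (11): skip — 6 and 8 already connected.
1 7 (19): skip — 1 and 7 already connected.
2 7 (21): add — endpoints in different components.
The 3rd edge added is 1 4.

1-4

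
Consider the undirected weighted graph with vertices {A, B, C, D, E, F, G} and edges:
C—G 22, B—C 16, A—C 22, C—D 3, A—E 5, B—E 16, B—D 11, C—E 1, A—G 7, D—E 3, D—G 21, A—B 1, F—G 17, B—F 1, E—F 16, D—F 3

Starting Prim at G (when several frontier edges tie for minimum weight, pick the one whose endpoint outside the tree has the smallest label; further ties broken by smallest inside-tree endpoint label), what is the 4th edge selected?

Grow the tree from G using Prim:
Step 1: cheapest edge leaving the tree is A—G (7); add A.
Step 2: cheapest edge leaving the tree is A—B (1); add B.
Step 3: cheapest edge leaving the tree is B—F (1); add F.
Step 4: cheapest edge leaving the tree is D—F (3); add D.
Step 5: cheapest edge leaving the tree is C—D (3); add C.
Step 6: cheapest edge leaving the tree is C—E (1); add E.
The 4th edge added is D—F.

D-F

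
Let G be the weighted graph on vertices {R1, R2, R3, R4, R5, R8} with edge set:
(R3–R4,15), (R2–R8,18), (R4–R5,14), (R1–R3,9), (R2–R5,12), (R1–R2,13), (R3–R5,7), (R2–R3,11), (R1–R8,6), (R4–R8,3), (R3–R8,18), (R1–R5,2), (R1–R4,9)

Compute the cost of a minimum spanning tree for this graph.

Prim's algorithm from R8:
Step 1: cheapest edge leaving the tree is R4–R8 (3); add R4.
Step 2: cheapest edge leaving the tree is R1–R8 (6); add R1.
Step 3: cheapest edge leaving the tree is R1–R5 (2); add R5.
Step 4: cheapest edge leaving the tree is R3–R5 (7); add R3.
Step 5: cheapest edge leaving the tree is R2–R3 (11); add R2.
MST edges: R4–R8, R1–R8, R1–R5, R3–R5, R2–R3; total weight 3+6+2+7+11 = 29.

29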